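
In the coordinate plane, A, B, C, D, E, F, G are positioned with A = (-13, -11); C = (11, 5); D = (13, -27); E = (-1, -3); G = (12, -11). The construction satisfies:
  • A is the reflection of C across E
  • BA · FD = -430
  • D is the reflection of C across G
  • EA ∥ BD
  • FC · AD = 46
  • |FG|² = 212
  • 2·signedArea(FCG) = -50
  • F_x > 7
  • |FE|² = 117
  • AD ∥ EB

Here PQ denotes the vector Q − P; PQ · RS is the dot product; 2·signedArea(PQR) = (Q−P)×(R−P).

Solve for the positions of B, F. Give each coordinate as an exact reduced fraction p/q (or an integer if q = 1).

1. B_x = 25  [EA ∥ BD ∩ AD ∥ EB]
2. B_y = -19  [EA ∥ BD ∩ AD ∥ EB]
   → B = (25, -19)
3. F_x = 8  [FC · AD = 46 ∩ BA · FD = -430]
4. F_y = 3  [FC · AD = 46 ∩ BA · FD = -430]
   → F = (8, 3)

B = (25, -19)
F = (8, 3)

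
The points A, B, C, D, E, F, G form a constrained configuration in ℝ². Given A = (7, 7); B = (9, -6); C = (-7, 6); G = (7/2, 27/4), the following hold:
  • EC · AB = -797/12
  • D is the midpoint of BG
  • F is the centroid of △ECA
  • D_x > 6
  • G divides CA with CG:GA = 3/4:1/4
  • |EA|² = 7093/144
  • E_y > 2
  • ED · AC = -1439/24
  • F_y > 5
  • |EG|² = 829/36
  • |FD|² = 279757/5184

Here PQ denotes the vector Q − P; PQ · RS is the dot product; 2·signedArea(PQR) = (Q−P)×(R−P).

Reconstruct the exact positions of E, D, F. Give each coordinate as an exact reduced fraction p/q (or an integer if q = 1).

D = (25/4, 3/8)
E = (11/6, 9/4)
F = (11/18, 61/12)

1. D_x = 25/4  [D is the midpoint of BG]
2. D_y = 3/8  [D is the midpoint of BG]
   → D = (25/4, 3/8)
3. E_x = 11/6  [EC · AB = -797/12 ∩ ED · AC = -1439/24]
4. E_y = 9/4  [EC · AB = -797/12 ∩ ED · AC = -1439/24]
   → E = (11/6, 9/4)
5. F_x = 11/18  [F is the centroid of △ECA]
6. F_y = 61/12  [F is the centroid of △ECA]
   → F = (11/18, 61/12)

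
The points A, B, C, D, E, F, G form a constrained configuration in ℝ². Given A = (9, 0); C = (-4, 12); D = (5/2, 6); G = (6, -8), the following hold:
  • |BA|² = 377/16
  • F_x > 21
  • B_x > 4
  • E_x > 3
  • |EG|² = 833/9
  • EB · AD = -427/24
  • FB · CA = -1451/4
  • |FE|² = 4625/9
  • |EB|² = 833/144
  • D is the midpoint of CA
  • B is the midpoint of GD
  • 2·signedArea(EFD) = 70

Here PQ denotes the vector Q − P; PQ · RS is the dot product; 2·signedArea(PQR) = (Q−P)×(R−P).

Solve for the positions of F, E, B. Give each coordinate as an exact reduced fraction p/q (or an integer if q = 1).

1. B_x = 17/4  [B is the midpoint of GD]
2. B_y = -1  [B is the midpoint of GD]
   → B = (17/4, -1)
3. E_x = 11/3  [line 13/2·x + -6·y + -95/6 = 0 ∩ |EB|² = 833/144]
4. E_y = 4/3  [line 13/2·x + -6·y + -95/6 = 0 ∩ |EB|² = 833/144]
   → E = (11/3, 4/3)
5. F_x = 22  [FB · CA = -1451/4 ∩ 2·signedArea(EFD) = 70]
6. F_y = -12  [FB · CA = -1451/4 ∩ 2·signedArea(EFD) = 70]
   → F = (22, -12)

B = (17/4, -1)
E = (11/3, 4/3)
F = (22, -12)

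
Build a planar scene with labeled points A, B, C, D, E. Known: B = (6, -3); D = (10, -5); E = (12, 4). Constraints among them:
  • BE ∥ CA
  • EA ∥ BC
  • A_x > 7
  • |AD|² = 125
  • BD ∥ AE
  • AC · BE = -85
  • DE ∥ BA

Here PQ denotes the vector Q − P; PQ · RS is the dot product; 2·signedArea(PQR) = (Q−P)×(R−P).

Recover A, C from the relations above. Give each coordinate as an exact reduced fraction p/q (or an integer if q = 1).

A = (8, 6)
C = (2, -1)

1. A_x = 8  [BD ∥ AE ∩ DE ∥ BA]
2. A_y = 6  [BD ∥ AE ∩ DE ∥ BA]
   → A = (8, 6)
3. C_x = 2  [BE ∥ CA ∩ EA ∥ BC]
4. C_y = -1  [BE ∥ CA ∩ EA ∥ BC]
   → C = (2, -1)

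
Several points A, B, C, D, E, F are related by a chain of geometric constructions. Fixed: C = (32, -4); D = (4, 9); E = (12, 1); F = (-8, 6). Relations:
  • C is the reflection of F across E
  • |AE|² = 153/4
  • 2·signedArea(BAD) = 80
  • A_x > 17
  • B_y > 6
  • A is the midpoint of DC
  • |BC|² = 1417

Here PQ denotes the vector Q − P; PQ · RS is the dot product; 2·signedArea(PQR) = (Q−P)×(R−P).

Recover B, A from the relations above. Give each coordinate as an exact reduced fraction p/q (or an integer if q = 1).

1. A_x = 18  [A is the midpoint of DC]
2. A_y = 5/2  [A is the midpoint of DC]
   → A = (18, 5/2)
3. B_x = -4  [line -13/2·x + -14·y + 72 = 0 ∩ |BC|² = 1417]
4. B_y = 7  [line -13/2·x + -14·y + 72 = 0 ∩ |BC|² = 1417]
   → B = (-4, 7)

A = (18, 5/2)
B = (-4, 7)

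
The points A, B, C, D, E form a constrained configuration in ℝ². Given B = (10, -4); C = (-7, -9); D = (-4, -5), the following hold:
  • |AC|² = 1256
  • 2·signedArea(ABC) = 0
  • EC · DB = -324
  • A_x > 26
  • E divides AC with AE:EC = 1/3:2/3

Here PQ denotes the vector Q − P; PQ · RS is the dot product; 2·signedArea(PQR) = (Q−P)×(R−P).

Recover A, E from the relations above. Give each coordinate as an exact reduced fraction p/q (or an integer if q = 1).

A = (27, 1)
E = (47/3, -7/3)

1. A_x = 27  [line 5·x + -17·y + -118 = 0 ∩ |AC|² = 1256]
2. A_y = 1  [line 5·x + -17·y + -118 = 0 ∩ |AC|² = 1256]
   → A = (27, 1)
3. E_x = 47/3  [E divides AC with AE:EC = 1/3:2/3]
4. E_y = -7/3  [E divides AC with AE:EC = 1/3:2/3]
   → E = (47/3, -7/3)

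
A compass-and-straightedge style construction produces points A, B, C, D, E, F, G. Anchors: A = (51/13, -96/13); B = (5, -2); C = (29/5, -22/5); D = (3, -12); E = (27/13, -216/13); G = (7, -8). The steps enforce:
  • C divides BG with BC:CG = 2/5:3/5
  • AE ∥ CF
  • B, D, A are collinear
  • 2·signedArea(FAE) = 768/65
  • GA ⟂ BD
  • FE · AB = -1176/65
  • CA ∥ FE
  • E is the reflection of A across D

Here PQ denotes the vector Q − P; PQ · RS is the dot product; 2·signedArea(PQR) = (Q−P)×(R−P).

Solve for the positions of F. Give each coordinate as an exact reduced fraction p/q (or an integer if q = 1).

1. F_x = 257/65  [CA ∥ FE ∩ AE ∥ CF]
2. F_y = -886/65  [CA ∥ FE ∩ AE ∥ CF]
   → F = (257/65, -886/65)

F = (257/65, -886/65)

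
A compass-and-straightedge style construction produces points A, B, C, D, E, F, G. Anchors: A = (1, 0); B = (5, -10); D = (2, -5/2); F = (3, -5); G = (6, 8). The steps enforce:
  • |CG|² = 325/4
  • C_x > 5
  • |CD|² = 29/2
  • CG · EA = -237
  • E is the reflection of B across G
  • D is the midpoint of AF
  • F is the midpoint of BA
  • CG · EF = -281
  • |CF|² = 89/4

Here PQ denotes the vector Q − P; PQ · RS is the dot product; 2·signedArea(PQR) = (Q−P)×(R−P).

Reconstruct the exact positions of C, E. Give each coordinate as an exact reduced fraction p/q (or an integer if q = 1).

1. E_x = 7  [E is the reflection of B across G]
2. E_y = 26  [E is the reflection of B across G]
   → E = (7, 26)
3. C_x = 11/2  [CG · EF = -281 ∩ CG · EA = -237]
4. C_y = -1  [CG · EF = -281 ∩ CG · EA = -237]
   → C = (11/2, -1)

C = (11/2, -1)
E = (7, 26)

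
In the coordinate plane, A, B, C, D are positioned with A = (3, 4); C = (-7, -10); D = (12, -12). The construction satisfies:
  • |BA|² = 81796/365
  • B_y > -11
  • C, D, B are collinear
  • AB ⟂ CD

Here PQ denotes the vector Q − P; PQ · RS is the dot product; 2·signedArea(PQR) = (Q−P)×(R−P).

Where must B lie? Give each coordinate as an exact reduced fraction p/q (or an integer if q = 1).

B = (523/365, -3974/365)

1. B_x = 523/365  [C, D, B are collinear ∩ AB ⟂ CD]
2. B_y = -3974/365  [C, D, B are collinear ∩ AB ⟂ CD]
   → B = (523/365, -3974/365)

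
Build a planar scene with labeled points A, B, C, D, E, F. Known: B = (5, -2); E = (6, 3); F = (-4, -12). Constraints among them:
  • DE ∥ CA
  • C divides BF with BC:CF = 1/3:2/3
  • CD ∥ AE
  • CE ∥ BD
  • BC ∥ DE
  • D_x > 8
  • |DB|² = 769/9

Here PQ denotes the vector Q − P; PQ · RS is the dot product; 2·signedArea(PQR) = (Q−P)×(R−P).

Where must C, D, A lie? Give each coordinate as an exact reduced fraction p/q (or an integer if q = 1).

1. C_x = 2  [C divides BF with BC:CF = 1/3:2/3]
2. C_y = -16/3  [C divides BF with BC:CF = 1/3:2/3]
   → C = (2, -16/3)
3. D_x = 9  [BC ∥ DE ∩ CE ∥ BD]
4. D_y = 19/3  [BC ∥ DE ∩ CE ∥ BD]
   → D = (9, 19/3)
5. A_x = -1  [CD ∥ AE ∩ DE ∥ CA]
6. A_y = -26/3  [CD ∥ AE ∩ DE ∥ CA]
   → A = (-1, -26/3)

A = (-1, -26/3)
C = (2, -16/3)
D = (9, 19/3)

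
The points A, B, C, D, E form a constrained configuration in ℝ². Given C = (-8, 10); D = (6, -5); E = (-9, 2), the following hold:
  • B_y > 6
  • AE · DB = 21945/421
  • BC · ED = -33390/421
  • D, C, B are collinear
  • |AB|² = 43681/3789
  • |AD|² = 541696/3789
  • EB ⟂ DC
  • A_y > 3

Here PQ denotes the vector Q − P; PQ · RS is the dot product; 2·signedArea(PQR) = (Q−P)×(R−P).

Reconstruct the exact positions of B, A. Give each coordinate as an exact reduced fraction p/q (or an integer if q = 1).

1. B_x = -1884/421  [D, C, B are collinear ∩ EB ⟂ DC]
2. B_y = 2620/421  [D, C, B are collinear ∩ EB ⟂ DC]
   → B = (-1884/421, 2620/421)
3. A_x = -2726/1263  [line 4410/421·x + -4725/421·y + 27195/421 = 0 ∩ |AB|² = 43681/3789]
4. A_y = 1575/421  [line 4410/421·x + -4725/421·y + 27195/421 = 0 ∩ |AB|² = 43681/3789]
   → A = (-2726/1263, 1575/421)

A = (-2726/1263, 1575/421)
B = (-1884/421, 2620/421)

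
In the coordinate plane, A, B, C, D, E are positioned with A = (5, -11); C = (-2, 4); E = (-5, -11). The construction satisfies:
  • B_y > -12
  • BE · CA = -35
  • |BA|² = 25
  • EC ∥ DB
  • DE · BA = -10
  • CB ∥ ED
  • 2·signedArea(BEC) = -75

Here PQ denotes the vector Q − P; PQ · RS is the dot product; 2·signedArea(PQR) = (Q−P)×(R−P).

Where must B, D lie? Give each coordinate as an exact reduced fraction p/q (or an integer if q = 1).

B = (0, -11)
D = (-3, -26)

1. B_x = 0  [2·signedArea(BEC) = -75 ∩ BE · CA = -35]
2. B_y = -11  [2·signedArea(BEC) = -75 ∩ BE · CA = -35]
   → B = (0, -11)
3. D_x = -3  [EC ∥ DB ∩ CB ∥ ED]
4. D_y = -26  [EC ∥ DB ∩ CB ∥ ED]
   → D = (-3, -26)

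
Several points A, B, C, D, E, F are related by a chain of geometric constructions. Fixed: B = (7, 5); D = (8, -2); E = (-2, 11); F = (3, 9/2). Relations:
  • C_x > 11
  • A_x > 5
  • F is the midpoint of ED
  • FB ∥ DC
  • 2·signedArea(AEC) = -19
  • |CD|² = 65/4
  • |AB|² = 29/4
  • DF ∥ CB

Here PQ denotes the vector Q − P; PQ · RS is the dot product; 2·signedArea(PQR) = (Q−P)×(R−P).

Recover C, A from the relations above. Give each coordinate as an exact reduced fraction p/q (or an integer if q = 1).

A = (6, 5/2)
C = (12, -3/2)

1. C_x = 12  [DF ∥ CB ∩ FB ∥ DC]
2. C_y = -3/2  [DF ∥ CB ∩ FB ∥ DC]
   → C = (12, -3/2)
3. A_x = 6  [line 25/2·x + 14·y + -110 = 0 ∩ |AB|² = 29/4]
4. A_y = 5/2  [line 25/2·x + 14·y + -110 = 0 ∩ |AB|² = 29/4]
   → A = (6, 5/2)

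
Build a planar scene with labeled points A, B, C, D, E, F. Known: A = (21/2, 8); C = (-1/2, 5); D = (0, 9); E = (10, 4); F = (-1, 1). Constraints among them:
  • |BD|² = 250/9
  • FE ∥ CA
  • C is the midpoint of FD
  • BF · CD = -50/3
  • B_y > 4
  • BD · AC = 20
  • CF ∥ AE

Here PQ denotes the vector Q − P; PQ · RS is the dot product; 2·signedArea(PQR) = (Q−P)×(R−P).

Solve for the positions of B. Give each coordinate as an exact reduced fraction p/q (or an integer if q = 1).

1. B_x = 3  [BF · CD = -50/3 ∩ BD · AC = 20]
2. B_y = 14/3  [BF · CD = -50/3 ∩ BD · AC = 20]
   → B = (3, 14/3)

B = (3, 14/3)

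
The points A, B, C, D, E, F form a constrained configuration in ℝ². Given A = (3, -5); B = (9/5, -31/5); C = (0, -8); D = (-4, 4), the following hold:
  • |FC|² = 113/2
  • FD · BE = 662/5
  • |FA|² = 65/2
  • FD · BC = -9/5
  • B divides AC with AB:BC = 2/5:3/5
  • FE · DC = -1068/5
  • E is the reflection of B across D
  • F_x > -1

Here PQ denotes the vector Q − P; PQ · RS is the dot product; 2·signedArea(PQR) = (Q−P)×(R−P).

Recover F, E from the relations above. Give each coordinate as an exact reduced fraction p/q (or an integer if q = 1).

1. E_x = -49/5  [E is the reflection of B across D]
2. E_y = 71/5  [E is the reflection of B across D]
   → E = (-49/5, 71/5)
3. F_x = -1/2  [FE · DC = -1068/5 ∩ FD · BC = -9/5]
4. F_y = -1/2  [FE · DC = -1068/5 ∩ FD · BC = -9/5]
   → F = (-1/2, -1/2)

E = (-49/5, 71/5)
F = (-1/2, -1/2)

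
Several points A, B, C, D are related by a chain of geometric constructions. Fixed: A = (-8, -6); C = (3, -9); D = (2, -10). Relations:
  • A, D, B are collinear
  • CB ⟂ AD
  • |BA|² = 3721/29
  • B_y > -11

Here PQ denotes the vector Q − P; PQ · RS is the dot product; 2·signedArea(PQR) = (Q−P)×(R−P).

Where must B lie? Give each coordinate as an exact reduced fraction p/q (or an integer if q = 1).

B = (73/29, -296/29)

1. B_x = 73/29  [A, D, B are collinear ∩ CB ⟂ AD]
2. B_y = -296/29  [A, D, B are collinear ∩ CB ⟂ AD]
   → B = (73/29, -296/29)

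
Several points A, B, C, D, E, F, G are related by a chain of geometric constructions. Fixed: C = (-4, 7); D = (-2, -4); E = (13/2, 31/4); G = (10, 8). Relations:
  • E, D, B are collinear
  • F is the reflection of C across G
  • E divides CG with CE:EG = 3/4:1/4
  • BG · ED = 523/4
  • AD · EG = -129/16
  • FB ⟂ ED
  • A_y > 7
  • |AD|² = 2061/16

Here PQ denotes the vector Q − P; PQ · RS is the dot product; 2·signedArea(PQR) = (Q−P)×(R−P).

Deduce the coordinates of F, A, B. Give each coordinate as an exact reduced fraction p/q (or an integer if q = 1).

1. F_x = 24  [F is the reflection of C across G]
2. F_y = 9  [F is the reflection of C across G]
   → F = (24, 9)
3. A_x = -1/2  [line -7/2·x + -1/4·y + 1/16 = 0 ∩ |AD|² = 2061/16]
4. A_y = 29/4  [line -7/2·x + -1/4·y + 1/16 = 0 ∩ |AD|² = 2061/16]
   → A = (-1/2, 29/4)
5. B_x = 8820/673  [E, D, B are collinear ∩ FB ⟂ ED]
6. B_y = 11361/673  [E, D, B are collinear ∩ FB ⟂ ED]
   → B = (8820/673, 11361/673)

A = (-1/2, 29/4)
B = (8820/673, 11361/673)
F = (24, 9)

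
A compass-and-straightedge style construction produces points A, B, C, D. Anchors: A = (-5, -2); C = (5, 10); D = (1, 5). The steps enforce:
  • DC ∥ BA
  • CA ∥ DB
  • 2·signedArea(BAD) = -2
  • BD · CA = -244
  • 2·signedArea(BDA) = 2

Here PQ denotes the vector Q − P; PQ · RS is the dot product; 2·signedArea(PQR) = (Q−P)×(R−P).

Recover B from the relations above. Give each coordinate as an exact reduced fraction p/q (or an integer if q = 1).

1. B_x = -9  [DC ∥ BA ∩ CA ∥ DB]
2. B_y = -7  [DC ∥ BA ∩ CA ∥ DB]
   → B = (-9, -7)

B = (-9, -7)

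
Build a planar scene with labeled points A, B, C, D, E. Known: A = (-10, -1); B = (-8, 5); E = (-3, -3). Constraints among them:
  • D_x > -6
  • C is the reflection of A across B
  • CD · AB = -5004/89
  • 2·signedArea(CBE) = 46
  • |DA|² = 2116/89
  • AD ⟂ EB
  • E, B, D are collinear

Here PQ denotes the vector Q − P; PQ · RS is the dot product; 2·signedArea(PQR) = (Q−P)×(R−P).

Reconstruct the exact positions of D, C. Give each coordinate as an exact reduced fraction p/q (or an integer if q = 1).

C = (-6, 11)
D = (-522/89, 141/89)

1. D_x = -522/89  [E, B, D are collinear ∩ AD ⟂ EB]
2. D_y = 141/89  [E, B, D are collinear ∩ AD ⟂ EB]
   → D = (-522/89, 141/89)
3. C_x = -6  [C is the reflection of A across B]
4. C_y = 11  [C is the reflection of A across B]
   → C = (-6, 11)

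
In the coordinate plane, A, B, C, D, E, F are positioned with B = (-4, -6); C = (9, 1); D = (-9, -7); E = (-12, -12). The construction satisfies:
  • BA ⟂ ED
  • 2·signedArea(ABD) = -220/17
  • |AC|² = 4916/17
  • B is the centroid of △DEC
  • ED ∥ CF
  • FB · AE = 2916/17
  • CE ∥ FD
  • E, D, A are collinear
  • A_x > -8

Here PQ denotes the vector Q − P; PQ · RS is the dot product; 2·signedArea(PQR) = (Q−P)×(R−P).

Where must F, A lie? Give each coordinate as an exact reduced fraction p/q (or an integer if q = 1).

A = (-123/17, -69/17)
F = (12, 6)

1. F_x = 12  [CE ∥ FD ∩ ED ∥ CF]
2. F_y = 6  [CE ∥ FD ∩ ED ∥ CF]
   → F = (12, 6)
3. A_x = -123/17  [E, D, A are collinear ∩ BA ⟂ ED]
4. A_y = -69/17  [E, D, A are collinear ∩ BA ⟂ ED]
   → A = (-123/17, -69/17)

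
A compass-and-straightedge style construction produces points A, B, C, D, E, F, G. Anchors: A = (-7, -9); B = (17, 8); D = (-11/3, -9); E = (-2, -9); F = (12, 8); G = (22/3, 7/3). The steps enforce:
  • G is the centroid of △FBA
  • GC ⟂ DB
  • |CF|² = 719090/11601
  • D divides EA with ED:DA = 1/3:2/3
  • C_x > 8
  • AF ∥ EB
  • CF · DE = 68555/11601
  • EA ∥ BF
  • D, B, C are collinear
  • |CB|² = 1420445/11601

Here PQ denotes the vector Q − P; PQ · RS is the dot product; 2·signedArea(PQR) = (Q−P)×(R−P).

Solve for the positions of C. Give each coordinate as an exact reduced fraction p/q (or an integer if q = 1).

1. C_x = 32693/3867  [D, B, C are collinear ∩ GC ⟂ DB]
2. C_y = 1251/1289  [D, B, C are collinear ∩ GC ⟂ DB]
   → C = (32693/3867, 1251/1289)

C = (32693/3867, 1251/1289)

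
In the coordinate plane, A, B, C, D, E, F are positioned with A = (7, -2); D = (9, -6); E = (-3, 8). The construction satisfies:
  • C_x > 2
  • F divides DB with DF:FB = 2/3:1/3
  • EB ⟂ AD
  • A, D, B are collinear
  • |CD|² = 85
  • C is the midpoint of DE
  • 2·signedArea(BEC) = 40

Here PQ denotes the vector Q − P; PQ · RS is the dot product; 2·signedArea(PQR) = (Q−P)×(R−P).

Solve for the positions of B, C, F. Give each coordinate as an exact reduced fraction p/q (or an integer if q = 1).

1. B_x = 1  [A, D, B are collinear ∩ EB ⟂ AD]
2. B_y = 10  [A, D, B are collinear ∩ EB ⟂ AD]
   → B = (1, 10)
3. C_x = 3  [C is the midpoint of DE]
4. C_y = 1  [C is the midpoint of DE]
   → C = (3, 1)
5. F_x = 11/3  [F divides DB with DF:FB = 2/3:1/3]
6. F_y = 14/3  [F divides DB with DF:FB = 2/3:1/3]
   → F = (11/3, 14/3)

B = (1, 10)
C = (3, 1)
F = (11/3, 14/3)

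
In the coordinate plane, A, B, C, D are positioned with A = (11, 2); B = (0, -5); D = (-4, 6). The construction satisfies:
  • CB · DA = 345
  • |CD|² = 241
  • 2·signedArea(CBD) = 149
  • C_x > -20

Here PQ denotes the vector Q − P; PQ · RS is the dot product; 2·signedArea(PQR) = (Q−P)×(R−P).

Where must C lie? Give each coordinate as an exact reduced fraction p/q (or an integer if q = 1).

C = (-19, 10)

1. C_x = -19  [CB · DA = 345 ∩ 2·signedArea(CBD) = 149]
2. C_y = 10  [CB · DA = 345 ∩ 2·signedArea(CBD) = 149]
   → C = (-19, 10)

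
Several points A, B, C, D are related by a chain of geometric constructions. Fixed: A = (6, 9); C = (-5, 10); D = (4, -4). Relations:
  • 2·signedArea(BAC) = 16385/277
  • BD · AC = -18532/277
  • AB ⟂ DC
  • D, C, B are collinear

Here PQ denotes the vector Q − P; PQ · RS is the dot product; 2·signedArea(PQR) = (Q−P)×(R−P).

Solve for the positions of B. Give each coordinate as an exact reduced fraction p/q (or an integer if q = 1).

1. B_x = -368/277  [D, C, B are collinear ∩ AB ⟂ DC]
2. B_y = 1188/277  [D, C, B are collinear ∩ AB ⟂ DC]
   → B = (-368/277, 1188/277)

B = (-368/277, 1188/277)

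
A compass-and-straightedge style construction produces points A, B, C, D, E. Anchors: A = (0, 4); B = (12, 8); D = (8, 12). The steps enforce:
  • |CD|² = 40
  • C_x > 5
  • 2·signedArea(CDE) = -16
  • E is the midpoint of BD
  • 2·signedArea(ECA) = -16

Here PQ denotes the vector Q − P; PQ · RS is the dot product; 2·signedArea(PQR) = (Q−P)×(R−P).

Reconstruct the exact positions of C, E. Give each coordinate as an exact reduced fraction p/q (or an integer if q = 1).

C = (6, 6)
E = (10, 10)

1. E_x = 10  [E is the midpoint of BD]
2. E_y = 10  [E is the midpoint of BD]
   → E = (10, 10)
3. C_x = 6  [2·signedArea(CDE) = -16 ∩ 2·signedArea(ECA) = -16]
4. C_y = 6  [2·signedArea(CDE) = -16 ∩ 2·signedArea(ECA) = -16]
   → C = (6, 6)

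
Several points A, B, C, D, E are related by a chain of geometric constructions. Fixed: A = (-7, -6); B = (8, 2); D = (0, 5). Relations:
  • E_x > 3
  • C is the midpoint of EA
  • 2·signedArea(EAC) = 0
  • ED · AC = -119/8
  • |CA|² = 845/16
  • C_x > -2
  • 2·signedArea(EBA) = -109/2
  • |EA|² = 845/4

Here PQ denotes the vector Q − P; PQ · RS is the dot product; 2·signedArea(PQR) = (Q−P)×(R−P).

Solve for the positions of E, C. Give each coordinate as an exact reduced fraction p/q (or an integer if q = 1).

1. E_x = 4  [line 8·x + -15·y + 41/2 = 0 ∩ |EA|² = 845/4]
2. E_y = 7/2  [line 8·x + -15·y + 41/2 = 0 ∩ |EA|² = 845/4]
   → E = (4, 7/2)
3. C_x = -3/2  [2·signedArea(EAC) = 0 ∩ C is the midpoint of EA]
4. C_y = -5/4  [2·signedArea(EAC) = 0 ∩ C is the midpoint of EA]
   → C = (-3/2, -5/4)

C = (-3/2, -5/4)
E = (4, 7/2)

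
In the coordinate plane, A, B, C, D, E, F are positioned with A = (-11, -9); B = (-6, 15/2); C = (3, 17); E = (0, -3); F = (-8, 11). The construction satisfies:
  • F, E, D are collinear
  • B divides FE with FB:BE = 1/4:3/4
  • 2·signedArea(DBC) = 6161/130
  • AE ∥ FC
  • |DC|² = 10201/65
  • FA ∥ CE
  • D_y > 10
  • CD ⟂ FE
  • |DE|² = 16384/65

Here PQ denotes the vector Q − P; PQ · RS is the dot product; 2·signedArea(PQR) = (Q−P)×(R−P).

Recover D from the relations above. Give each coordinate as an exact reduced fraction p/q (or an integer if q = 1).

D = (-512/65, 701/65)

1. D_x = -512/65  [F, E, D are collinear ∩ CD ⟂ FE]
2. D_y = 701/65  [F, E, D are collinear ∩ CD ⟂ FE]
   → D = (-512/65, 701/65)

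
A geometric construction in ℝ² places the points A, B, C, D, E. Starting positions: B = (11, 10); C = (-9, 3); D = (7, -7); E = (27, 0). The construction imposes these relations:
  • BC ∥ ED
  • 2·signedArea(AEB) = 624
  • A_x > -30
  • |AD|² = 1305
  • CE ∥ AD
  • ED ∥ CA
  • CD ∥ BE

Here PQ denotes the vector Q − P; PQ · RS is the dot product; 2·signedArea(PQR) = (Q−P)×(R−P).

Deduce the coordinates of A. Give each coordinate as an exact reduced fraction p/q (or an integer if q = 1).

A = (-29, -4)

1. A_x = -29  [CE ∥ AD ∩ ED ∥ CA]
2. A_y = -4  [CE ∥ AD ∩ ED ∥ CA]
   → A = (-29, -4)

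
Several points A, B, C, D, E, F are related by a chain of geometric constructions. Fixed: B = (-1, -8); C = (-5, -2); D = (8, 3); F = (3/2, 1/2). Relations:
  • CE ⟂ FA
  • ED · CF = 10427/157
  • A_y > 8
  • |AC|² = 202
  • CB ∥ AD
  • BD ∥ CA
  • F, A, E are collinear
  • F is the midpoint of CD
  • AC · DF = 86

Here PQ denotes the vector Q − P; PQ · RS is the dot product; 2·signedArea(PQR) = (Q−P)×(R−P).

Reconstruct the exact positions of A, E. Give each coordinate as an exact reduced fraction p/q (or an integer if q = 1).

A = (4, 9)
E = (48/157, -559/157)

1. A_x = 4  [CB ∥ AD ∩ BD ∥ CA]
2. A_y = 9  [CB ∥ AD ∩ BD ∥ CA]
   → A = (4, 9)
3. E_x = 48/157  [F, A, E are collinear ∩ CE ⟂ FA]
4. E_y = -559/157  [F, A, E are collinear ∩ CE ⟂ FA]
   → E = (48/157, -559/157)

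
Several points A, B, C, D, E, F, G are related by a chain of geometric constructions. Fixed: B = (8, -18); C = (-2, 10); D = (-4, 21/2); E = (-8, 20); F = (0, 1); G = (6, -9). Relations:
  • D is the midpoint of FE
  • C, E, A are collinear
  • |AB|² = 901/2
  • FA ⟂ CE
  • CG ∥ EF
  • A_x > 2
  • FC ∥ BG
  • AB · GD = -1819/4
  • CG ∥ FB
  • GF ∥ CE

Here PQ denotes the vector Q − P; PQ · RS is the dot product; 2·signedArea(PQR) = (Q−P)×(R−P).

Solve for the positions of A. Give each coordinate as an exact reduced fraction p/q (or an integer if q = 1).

A = (5/2, 5/2)

1. A_x = 5/2  [C, E, A are collinear ∩ FA ⟂ CE]
2. A_y = 5/2  [C, E, A are collinear ∩ FA ⟂ CE]
   → A = (5/2, 5/2)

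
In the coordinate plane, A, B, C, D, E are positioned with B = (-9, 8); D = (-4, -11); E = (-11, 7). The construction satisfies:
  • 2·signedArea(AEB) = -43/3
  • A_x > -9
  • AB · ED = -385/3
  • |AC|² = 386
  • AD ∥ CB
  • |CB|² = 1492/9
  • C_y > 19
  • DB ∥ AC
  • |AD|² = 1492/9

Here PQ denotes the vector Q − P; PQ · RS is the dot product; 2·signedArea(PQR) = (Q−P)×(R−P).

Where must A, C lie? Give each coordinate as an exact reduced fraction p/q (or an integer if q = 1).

1. A_x = -26/3  [AB · ED = -385/3 ∩ 2·signedArea(AEB) = -43/3]
2. A_y = 1  [AB · ED = -385/3 ∩ 2·signedArea(AEB) = -43/3]
   → A = (-26/3, 1)
3. C_x = -41/3  [AD ∥ CB ∩ DB ∥ AC]
4. C_y = 20  [AD ∥ CB ∩ DB ∥ AC]
   → C = (-41/3, 20)

A = (-26/3, 1)
C = (-41/3, 20)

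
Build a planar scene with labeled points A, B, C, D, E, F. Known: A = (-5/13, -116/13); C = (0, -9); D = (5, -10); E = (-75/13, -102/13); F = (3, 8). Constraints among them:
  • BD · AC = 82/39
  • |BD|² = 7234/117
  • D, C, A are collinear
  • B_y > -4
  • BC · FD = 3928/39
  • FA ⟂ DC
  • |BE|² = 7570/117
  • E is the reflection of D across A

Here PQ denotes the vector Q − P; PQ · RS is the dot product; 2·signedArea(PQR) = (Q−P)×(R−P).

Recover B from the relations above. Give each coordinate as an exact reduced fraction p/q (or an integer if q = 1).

B = (34/39, -43/13)

1. B_x = 34/39  [BD · AC = 82/39 ∩ BC · FD = 3928/39]
2. B_y = -43/13  [BD · AC = 82/39 ∩ BC · FD = 3928/39]
   → B = (34/39, -43/13)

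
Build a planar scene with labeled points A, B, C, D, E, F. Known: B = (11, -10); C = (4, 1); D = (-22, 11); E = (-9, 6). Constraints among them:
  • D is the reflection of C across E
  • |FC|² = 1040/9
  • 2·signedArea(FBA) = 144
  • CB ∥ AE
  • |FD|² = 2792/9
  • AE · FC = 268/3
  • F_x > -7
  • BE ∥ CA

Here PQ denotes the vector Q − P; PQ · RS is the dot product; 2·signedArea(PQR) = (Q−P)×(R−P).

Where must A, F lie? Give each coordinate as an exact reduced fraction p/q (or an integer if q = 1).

1. A_x = -16  [CB ∥ AE ∩ BE ∥ CA]
2. A_y = 17  [CB ∥ AE ∩ BE ∥ CA]
   → A = (-16, 17)
3. F_x = -20/3  [2·signedArea(FBA) = 144 ∩ AE · FC = 268/3]
4. F_y = 7/3  [2·signedArea(FBA) = 144 ∩ AE · FC = 268/3]
   → F = (-20/3, 7/3)

A = (-16, 17)
F = (-20/3, 7/3)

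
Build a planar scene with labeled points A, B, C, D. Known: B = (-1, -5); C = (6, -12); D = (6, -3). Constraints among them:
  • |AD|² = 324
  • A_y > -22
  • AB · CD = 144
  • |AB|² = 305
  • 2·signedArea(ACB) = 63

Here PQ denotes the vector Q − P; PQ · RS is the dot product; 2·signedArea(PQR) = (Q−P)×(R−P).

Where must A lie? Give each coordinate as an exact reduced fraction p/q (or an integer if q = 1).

1. A_x = 6  [2·signedArea(ACB) = 63 ∩ AB · CD = 144]
2. A_y = -21  [2·signedArea(ACB) = 63 ∩ AB · CD = 144]
   → A = (6, -21)

A = (6, -21)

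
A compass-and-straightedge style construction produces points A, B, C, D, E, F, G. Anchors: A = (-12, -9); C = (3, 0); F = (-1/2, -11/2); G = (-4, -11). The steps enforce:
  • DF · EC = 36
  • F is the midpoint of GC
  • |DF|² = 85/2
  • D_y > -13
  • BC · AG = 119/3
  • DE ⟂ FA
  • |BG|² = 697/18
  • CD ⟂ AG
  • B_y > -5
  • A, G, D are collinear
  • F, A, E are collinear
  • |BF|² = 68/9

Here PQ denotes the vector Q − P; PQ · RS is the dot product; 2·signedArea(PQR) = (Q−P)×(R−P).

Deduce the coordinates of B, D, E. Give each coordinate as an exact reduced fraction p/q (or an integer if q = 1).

B = (-19/6, -29/6)
D = (0, -12)
E = (-63/34, -201/34)

1. B_x = -19/6  [line -8·x + 2·y + -47/3 = 0 ∩ |BG|² = 697/18]
2. B_y = -29/6  [line -8·x + 2·y + -47/3 = 0 ∩ |BG|² = 697/18]
   → B = (-19/6, -29/6)
3. D_x = 0  [A, G, D are collinear ∩ CD ⟂ AG]
4. D_y = -12  [A, G, D are collinear ∩ CD ⟂ AG]
   → D = (0, -12)
5. E_x = -63/34  [F, A, E are collinear ∩ DE ⟂ FA]
6. E_y = -201/34  [F, A, E are collinear ∩ DE ⟂ FA]
   → E = (-63/34, -201/34)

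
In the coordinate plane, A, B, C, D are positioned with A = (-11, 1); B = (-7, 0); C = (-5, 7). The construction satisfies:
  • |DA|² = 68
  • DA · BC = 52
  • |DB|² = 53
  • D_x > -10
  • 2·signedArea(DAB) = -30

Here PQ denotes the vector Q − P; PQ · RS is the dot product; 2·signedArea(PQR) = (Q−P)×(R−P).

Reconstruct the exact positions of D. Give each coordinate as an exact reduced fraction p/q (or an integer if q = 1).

D = (-9, -7)

1. D_x = -9  [2·signedArea(DAB) = -30 ∩ DA · BC = 52]
2. D_y = -7  [2·signedArea(DAB) = -30 ∩ DA · BC = 52]
   → D = (-9, -7)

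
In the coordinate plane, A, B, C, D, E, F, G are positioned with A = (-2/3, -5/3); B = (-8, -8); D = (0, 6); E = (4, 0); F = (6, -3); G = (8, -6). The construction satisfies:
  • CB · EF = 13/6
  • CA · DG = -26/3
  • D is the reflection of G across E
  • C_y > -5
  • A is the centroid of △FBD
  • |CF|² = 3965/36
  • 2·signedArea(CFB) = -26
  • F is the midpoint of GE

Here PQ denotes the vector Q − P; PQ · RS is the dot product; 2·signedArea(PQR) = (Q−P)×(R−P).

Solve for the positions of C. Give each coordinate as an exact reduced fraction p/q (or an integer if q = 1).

C = (-13/3, -29/6)

1. C_x = -13/3  [CA · DG = -26/3 ∩ 2·signedArea(CFB) = -26]
2. C_y = -29/6  [CA · DG = -26/3 ∩ 2·signedArea(CFB) = -26]
   → C = (-13/3, -29/6)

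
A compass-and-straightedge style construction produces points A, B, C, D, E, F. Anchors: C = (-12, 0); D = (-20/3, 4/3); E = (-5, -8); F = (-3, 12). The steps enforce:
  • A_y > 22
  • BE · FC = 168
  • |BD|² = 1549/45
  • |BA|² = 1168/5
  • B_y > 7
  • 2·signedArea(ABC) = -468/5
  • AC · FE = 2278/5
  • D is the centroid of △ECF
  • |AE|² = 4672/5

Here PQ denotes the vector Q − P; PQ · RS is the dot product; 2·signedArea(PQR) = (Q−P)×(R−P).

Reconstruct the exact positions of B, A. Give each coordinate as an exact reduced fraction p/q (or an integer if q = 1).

A = (-41/5, 112/5)
B = (-33/5, 36/5)

1. B_x = -33/5  [line 9·x + 12·y + -27 = 0 ∩ |BD|² = 1549/45]
2. B_y = 36/5  [line 9·x + 12·y + -27 = 0 ∩ |BD|² = 1549/45]
   → B = (-33/5, 36/5)
3. A_x = -41/5  [AC · FE = 2278/5 ∩ 2·signedArea(ABC) = -468/5]
4. A_y = 112/5  [AC · FE = 2278/5 ∩ 2·signedArea(ABC) = -468/5]
   → A = (-41/5, 112/5)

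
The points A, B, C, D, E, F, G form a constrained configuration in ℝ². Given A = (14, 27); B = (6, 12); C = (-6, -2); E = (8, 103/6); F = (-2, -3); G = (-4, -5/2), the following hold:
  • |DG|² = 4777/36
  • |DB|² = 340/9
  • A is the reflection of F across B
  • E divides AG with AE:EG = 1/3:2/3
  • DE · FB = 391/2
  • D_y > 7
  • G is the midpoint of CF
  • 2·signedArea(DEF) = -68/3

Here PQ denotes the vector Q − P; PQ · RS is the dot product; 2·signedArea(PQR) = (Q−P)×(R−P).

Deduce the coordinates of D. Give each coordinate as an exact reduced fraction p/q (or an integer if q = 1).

1. D_x = 2  [DE · FB = 391/2 ∩ 2·signedArea(DEF) = -68/3]
2. D_y = 22/3  [DE · FB = 391/2 ∩ 2·signedArea(DEF) = -68/3]
   → D = (2, 22/3)

D = (2, 22/3)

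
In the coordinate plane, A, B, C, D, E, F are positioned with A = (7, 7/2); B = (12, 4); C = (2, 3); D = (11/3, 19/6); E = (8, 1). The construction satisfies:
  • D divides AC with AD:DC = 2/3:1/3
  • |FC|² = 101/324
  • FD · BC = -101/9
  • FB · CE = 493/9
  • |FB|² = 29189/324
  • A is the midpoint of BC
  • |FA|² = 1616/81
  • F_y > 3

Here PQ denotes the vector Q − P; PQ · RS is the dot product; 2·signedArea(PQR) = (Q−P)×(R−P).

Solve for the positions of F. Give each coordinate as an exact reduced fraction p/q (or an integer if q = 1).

F = (23/9, 55/18)

1. F_x = 23/9  [FD · BC = -101/9 ∩ FB · CE = 493/9]
2. F_y = 55/18  [FD · BC = -101/9 ∩ FB · CE = 493/9]
   → F = (23/9, 55/18)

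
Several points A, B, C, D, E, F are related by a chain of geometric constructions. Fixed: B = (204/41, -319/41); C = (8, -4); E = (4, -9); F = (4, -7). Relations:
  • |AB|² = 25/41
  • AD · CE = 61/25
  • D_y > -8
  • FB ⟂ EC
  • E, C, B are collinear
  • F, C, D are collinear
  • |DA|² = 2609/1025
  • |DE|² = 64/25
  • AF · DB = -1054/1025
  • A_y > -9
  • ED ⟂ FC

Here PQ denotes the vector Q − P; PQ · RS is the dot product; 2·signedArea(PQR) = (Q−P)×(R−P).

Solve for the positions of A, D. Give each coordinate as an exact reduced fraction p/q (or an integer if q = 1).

A = (184/41, -344/41)
D = (76/25, -193/25)

1. D_x = 76/25  [F, C, D are collinear ∩ ED ⟂ FC]
2. D_y = -193/25  [F, C, D are collinear ∩ ED ⟂ FC]
   → D = (76/25, -193/25)
3. A_x = 184/41  [AF · DB = -1054/1025 ∩ AD · CE = 61/25]
4. A_y = -344/41  [AF · DB = -1054/1025 ∩ AD · CE = 61/25]
   → A = (184/41, -344/41)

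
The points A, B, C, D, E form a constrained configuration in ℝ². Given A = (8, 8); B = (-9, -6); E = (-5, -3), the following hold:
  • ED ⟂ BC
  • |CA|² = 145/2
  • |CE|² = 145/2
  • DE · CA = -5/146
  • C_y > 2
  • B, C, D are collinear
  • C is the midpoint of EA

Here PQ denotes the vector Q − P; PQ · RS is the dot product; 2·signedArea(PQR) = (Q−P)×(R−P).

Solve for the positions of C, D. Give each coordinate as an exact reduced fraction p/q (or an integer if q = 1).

C = (3/2, 5/2)
D = (-747/146, -417/146)

1. C_x = 3/2  [C is the midpoint of EA]
2. C_y = 5/2  [C is the midpoint of EA]
   → C = (3/2, 5/2)
3. D_x = -747/146  [B, C, D are collinear ∩ ED ⟂ BC]
4. D_y = -417/146  [B, C, D are collinear ∩ ED ⟂ BC]
   → D = (-747/146, -417/146)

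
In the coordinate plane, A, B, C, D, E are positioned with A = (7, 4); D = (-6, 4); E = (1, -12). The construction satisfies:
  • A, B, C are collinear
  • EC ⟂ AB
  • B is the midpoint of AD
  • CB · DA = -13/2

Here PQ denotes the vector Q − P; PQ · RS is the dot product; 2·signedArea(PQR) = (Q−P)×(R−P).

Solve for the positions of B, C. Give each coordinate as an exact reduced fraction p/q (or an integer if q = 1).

1. B_x = 1/2  [B is the midpoint of AD]
2. B_y = 4  [B is the midpoint of AD]
   → B = (1/2, 4)
3. C_x = 1  [A, B, C are collinear ∩ EC ⟂ AB]
4. C_y = 4  [A, B, C are collinear ∩ EC ⟂ AB]
   → C = (1, 4)

B = (1/2, 4)
C = (1, 4)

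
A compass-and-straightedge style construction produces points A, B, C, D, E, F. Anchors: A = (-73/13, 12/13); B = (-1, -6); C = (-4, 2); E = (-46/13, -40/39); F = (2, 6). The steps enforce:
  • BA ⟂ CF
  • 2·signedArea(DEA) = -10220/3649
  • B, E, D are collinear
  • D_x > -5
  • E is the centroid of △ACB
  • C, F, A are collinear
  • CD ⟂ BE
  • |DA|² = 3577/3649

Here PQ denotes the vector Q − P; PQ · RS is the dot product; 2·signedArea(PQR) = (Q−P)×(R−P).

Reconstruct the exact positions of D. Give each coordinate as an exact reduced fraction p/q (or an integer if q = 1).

1. D_x = -230488/47437  [B, E, D are collinear ∩ CD ⟂ BE]
2. D_y = 74084/47437  [B, E, D are collinear ∩ CD ⟂ BE]
   → D = (-230488/47437, 74084/47437)

D = (-230488/47437, 74084/47437)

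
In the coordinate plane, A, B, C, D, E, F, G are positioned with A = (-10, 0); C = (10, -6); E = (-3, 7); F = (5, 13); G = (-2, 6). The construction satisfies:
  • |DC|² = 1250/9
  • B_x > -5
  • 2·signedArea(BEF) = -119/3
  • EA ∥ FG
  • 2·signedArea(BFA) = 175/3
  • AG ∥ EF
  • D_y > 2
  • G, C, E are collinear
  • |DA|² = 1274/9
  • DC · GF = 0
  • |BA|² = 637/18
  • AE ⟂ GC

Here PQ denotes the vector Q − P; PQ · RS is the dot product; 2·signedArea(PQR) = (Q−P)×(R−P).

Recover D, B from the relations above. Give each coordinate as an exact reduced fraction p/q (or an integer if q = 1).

1. D_x = 5/3  [line -7·x + -7·y + 28 = 0 ∩ |DC|² = 1250/9]
2. D_y = 7/3  [line -7·x + -7·y + 28 = 0 ∩ |DC|² = 1250/9]
   → D = (5/3, 7/3)
3. B_x = -25/6  [2·signedArea(BFA) = 175/3 ∩ 2·signedArea(BEF) = -119/3]
4. B_y = 7/6  [2·signedArea(BFA) = 175/3 ∩ 2·signedArea(BEF) = -119/3]
   → B = (-25/6, 7/6)

B = (-25/6, 7/6)
D = (5/3, 7/3)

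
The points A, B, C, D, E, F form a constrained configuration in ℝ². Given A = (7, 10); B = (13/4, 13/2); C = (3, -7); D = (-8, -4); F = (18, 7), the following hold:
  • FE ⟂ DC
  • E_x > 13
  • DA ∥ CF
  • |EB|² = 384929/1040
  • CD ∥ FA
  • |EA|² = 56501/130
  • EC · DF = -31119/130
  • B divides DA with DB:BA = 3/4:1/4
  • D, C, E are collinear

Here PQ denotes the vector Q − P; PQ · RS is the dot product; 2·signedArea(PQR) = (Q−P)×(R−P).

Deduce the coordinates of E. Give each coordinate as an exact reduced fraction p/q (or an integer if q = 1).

E = (1743/130, -1279/130)

1. E_x = 1743/130  [D, C, E are collinear ∩ FE ⟂ DC]
2. E_y = -1279/130  [D, C, E are collinear ∩ FE ⟂ DC]
   → E = (1743/130, -1279/130)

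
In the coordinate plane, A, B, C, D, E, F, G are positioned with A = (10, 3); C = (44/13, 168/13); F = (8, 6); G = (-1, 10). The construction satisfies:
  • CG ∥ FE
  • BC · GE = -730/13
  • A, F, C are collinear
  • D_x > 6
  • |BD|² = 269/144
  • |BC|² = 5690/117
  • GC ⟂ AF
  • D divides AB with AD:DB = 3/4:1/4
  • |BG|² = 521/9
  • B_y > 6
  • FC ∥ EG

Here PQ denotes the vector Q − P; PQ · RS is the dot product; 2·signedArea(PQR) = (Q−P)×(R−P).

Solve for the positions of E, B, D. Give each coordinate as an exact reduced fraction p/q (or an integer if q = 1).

B = (17/3, 19/3)
D = (27/4, 11/2)
E = (47/13, 40/13)

1. E_x = 47/13  [FC ∥ EG ∩ CG ∥ FE]
2. E_y = 40/13  [FC ∥ EG ∩ CG ∥ FE]
   → E = (47/13, 40/13)
3. B_x = 17/3  [line -60/13·x + 90/13·y + -230/13 = 0 ∩ |BG|² = 521/9]
4. B_y = 19/3  [line -60/13·x + 90/13·y + -230/13 = 0 ∩ |BG|² = 521/9]
   → B = (17/3, 19/3)
5. D_x = 27/4  [D divides AB with AD:DB = 3/4:1/4]
6. D_y = 11/2  [D divides AB with AD:DB = 3/4:1/4]
   → D = (27/4, 11/2)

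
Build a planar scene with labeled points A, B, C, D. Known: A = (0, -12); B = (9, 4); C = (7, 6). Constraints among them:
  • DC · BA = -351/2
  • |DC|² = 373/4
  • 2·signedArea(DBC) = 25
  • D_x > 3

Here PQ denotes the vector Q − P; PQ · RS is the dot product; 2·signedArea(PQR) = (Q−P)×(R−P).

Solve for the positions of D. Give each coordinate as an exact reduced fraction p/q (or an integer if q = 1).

1. D_x = 7/2  [DC · BA = -351/2 ∩ 2·signedArea(DBC) = 25]
2. D_y = -3  [DC · BA = -351/2 ∩ 2·signedArea(DBC) = 25]
   → D = (7/2, -3)

D = (7/2, -3)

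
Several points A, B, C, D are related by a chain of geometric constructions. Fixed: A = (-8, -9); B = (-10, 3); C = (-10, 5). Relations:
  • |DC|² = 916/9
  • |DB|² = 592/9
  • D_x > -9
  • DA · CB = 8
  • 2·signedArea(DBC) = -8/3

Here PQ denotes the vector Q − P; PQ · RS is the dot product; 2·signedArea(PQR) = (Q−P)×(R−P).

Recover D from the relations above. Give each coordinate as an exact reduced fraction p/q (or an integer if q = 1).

D = (-26/3, -5)

1. D_x = -26/3  [2·signedArea(DBC) = -8/3 ∩ DA · CB = 8]
2. D_y = -5  [2·signedArea(DBC) = -8/3 ∩ DA · CB = 8]
   → D = (-26/3, -5)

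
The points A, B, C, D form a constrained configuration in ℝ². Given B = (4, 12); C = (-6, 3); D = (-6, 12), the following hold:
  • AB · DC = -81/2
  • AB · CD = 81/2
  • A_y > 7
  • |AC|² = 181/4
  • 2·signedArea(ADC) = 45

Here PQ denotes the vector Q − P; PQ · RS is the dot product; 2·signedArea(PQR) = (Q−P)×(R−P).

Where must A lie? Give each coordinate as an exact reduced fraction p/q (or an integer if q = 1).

A = (-1, 15/2)

1. A_x = -1  [AB · DC = -81/2 ∩ 2·signedArea(ADC) = 45]
2. A_y = 15/2  [AB · DC = -81/2 ∩ 2·signedArea(ADC) = 45]
   → A = (-1, 15/2)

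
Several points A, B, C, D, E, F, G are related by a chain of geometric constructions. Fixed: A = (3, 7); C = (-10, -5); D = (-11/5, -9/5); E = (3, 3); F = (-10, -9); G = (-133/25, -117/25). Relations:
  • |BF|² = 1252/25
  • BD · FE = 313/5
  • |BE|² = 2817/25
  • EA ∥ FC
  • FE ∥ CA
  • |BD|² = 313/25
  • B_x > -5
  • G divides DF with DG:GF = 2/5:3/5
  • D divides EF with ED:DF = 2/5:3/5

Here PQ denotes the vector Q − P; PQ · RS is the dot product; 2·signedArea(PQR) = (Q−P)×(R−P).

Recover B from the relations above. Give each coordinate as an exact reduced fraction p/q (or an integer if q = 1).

B = (-24/5, -21/5)

1. B_x = -24/5  [line -13·x + -12·y + -564/5 = 0 ∩ |BE|² = 2817/25]
2. B_y = -21/5  [line -13·x + -12·y + -564/5 = 0 ∩ |BE|² = 2817/25]
   → B = (-24/5, -21/5)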